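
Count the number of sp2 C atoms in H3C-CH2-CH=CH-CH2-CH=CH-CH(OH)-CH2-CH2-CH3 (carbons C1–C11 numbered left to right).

C1: sp3
C2: sp3
C3: sp2 ✓
C4: sp2 ✓
C5: sp3
C6: sp2 ✓
C7: sp2 ✓
C8: sp3
C9: sp3
C10: sp3
C11: sp3
C3, C4, C6, C7 → 4 sp2 carbons.

4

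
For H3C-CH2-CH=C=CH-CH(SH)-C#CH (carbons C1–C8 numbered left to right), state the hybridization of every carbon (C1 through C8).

C1 sp3, C2 sp3, C3 sp2, C4 sp, C5 sp2, C6 sp3, C7 sp, C8 sp

C1 carries 4 σ bonds, giving a steric number of 4, so it is sp3.
C2 carries 4 σ bonds, giving a steric number of 4, so it is sp3.
C3 is sp2: 3 σ bonds, plus one π bond, 3 electron-density regions.
C4 (2 σ bonds, plus two π bonds) has steric number 2: sp.
C5: 3 σ bonds, plus one π bond; 3 regions of electron density → sp2.
C6 has 4 σ bonds: steric number 4 → sp3.
C7 carries 2 σ bonds, plus two π bonds, giving a steric number of 2, so it is sp.
C8 — 2 σ bonds, plus two π bonds. Steric number 2, so sp.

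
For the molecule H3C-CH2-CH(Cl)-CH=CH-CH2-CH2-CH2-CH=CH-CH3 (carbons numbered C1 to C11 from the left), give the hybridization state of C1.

sp^3

C1: 4 σ bonds; 4 regions of electron density → sp3.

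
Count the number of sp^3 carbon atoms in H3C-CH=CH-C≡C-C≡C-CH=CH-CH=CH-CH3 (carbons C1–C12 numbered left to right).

C1: sp3 ✓
C2: sp2
C3: sp2
C4: sp
C5: sp
C6: sp
C7: sp
C8: sp2
C9: sp2
C10: sp2
C11: sp2
C12: sp3 ✓
C1, C12 → 2 sp3 carbons.

2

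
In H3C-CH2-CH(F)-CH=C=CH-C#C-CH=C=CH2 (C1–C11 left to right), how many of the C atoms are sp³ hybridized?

C1: sp3 ✓
C2: sp3 ✓
C3: sp3 ✓
C4: sp2
C5: sp
C6: sp2
C7: sp
C8: sp
C9: sp2
C10: sp
C11: sp2
C1, C2, C3 → 3 sp3 carbons.

3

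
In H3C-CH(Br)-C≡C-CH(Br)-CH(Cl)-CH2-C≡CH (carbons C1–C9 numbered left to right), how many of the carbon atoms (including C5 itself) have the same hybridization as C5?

C5 is sp3 (only σ bonds).
C1: sp3 ✓
C2: sp3 ✓
C3: sp
C4: sp
C5: sp3 ✓
C6: sp3 ✓
C7: sp3 ✓
C8: sp
C9: sp
5 carbons are sp3.

5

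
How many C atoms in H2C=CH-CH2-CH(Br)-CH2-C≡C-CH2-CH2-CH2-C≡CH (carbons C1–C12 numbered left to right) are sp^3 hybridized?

C1: sp2
C2: sp2
C3: sp3 ✓
C4: sp3 ✓
C5: sp3 ✓
C6: sp
C7: sp
C8: sp3 ✓
C9: sp3 ✓
C10: sp3 ✓
C11: sp
C12: sp
C3, C4, C5, C8, C9, C10 → 6 sp3 carbons.

6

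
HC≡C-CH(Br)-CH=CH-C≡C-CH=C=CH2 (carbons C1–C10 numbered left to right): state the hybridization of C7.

sp

C7 carries 2 σ bonds, plus two π bonds, giving a steric number of 2, so it is sp.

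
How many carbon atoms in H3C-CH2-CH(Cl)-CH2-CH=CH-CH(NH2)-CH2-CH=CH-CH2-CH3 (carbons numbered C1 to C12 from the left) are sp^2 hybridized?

4

C1: sp3
C2: sp3
C3: sp3
C4: sp3
C5: sp2 ✓
C6: sp2 ✓
C7: sp3
C8: sp3
C9: sp2 ✓
C10: sp2 ✓
C11: sp3
C12: sp3
C5, C6, C9, C10 → 4 sp2 carbons.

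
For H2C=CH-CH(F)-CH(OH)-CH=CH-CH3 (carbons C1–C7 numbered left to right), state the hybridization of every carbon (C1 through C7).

C1 has 3 σ bonds, plus one π bond: steric number 3 → sp2.
C2 is sp2: 3 σ bonds, plus one π bond, 3 electron-density regions.
C3: 4 σ bonds; 4 regions of electron density → sp3.
C4 (4 σ bonds) has steric number 4: sp3.
C5 has 3 σ bonds, plus one π bond: steric number 3 → sp2.
C6 has 3 σ bonds, plus one π bond: steric number 3 → sp2.
C7: 4 σ bonds — 4 electron domains, sp3.

C1 sp2, C2 sp2, C3 sp3, C4 sp3, C5 sp2, C6 sp2, C7 sp3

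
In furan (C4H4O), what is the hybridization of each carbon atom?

Each carbon atom — 3 σ bonds, plus one π bond. Steric number 3, so sp2.

sp2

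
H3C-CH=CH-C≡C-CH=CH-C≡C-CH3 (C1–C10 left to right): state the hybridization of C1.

sp^3

C1: 4 σ bonds; 4 regions of electron density → sp3.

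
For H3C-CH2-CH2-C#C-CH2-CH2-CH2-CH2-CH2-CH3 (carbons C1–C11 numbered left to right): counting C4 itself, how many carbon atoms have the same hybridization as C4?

C4 is sp (two π bonds).
C1: sp3
C2: sp3
C3: sp3
C4: sp ✓
C5: sp ✓
C6: sp3
C7: sp3
C8: sp3
C9: sp3
C10: sp3
C11: sp3
2 carbons are sp.

2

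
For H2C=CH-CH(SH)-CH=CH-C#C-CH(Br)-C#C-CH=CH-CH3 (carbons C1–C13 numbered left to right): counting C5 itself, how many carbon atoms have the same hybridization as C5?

6

C5 is sp2 (one π bond).
C1: sp2 ✓
C2: sp2 ✓
C3: sp3
C4: sp2 ✓
C5: sp2 ✓
C6: sp
C7: sp
C8: sp3
C9: sp
C10: sp
C11: sp2 ✓
C12: sp2 ✓
C13: sp3
6 carbons are sp2.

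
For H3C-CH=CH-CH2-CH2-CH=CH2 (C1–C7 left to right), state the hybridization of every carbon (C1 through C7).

C1 — 4 σ bonds. Steric number 4, so sp3.
C2 — 3 σ bonds, plus one π bond. Steric number 3, so sp2.
C3: 3 σ bonds, plus one π bond; 3 regions of electron density → sp2.
C4 is sp3: 4 σ bonds, 4 electron-density regions.
C5 — 4 σ bonds. Steric number 4, so sp3.
C6 is sp2: 3 σ bonds, plus one π bond, 3 electron-density regions.
C7 has 3 σ bonds, plus one π bond: steric number 3 → sp2.

C1 sp3, C2 sp2, C3 sp2, C4 sp3, C5 sp3, C6 sp2, C7 sp2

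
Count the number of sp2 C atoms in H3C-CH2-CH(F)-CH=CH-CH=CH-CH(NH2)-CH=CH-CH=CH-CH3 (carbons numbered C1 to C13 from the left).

8

C1: sp3
C2: sp3
C3: sp3
C4: sp2 ✓
C5: sp2 ✓
C6: sp2 ✓
C7: sp2 ✓
C8: sp3
C9: sp2 ✓
C10: sp2 ✓
C11: sp2 ✓
C12: sp2 ✓
C13: sp3
C4, C5, C6, C7, C9, C10, C11, C12 → 8 sp2 carbons.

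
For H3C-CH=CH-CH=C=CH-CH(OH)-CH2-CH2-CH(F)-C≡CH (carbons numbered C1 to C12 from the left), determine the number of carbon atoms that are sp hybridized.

3

C1: sp3
C2: sp2
C3: sp2
C4: sp2
C5: sp ✓
C6: sp2
C7: sp3
C8: sp3
C9: sp3
C10: sp3
C11: sp ✓
C12: sp ✓
C5, C11, C12 → 3 sp carbons.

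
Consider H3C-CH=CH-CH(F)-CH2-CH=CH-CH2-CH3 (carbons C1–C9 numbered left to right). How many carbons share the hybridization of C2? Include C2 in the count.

C2 is sp2 (one π bond).
C1: sp3
C2: sp2 ✓
C3: sp2 ✓
C4: sp3
C5: sp3
C6: sp2 ✓
C7: sp2 ✓
C8: sp3
C9: sp3
4 carbons are sp2.

4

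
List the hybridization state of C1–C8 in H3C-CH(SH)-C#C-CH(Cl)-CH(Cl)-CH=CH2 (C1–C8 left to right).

C1 sp3, C2 sp3, C3 sp, C4 sp, C5 sp3, C6 sp3, C7 sp2, C8 sp2

C1: 4 σ bonds — 4 electron domains, sp3.
C2 — 4 σ bonds. Steric number 4, so sp3.
C3 carries 2 σ bonds, plus two π bonds, giving a steric number of 2, so it is sp.
C4: 2 σ bonds, plus two π bonds — 2 electron domains, sp.
C5 carries 4 σ bonds, giving a steric number of 4, so it is sp3.
C6 (4 σ bonds) has steric number 4: sp3.
C7 (3 σ bonds, plus one π bond) has steric number 3: sp2.
C8: 3 σ bonds, plus one π bond — 3 electron domains, sp2.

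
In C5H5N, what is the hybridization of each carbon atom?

Each carbon atom: 3 σ bonds, plus one π bond — 3 electron domains, sp2.

sp²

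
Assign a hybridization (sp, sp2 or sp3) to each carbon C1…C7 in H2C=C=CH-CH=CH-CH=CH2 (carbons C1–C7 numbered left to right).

C1 sp2, C2 sp, C3 sp2, C4 sp2, C5 sp2, C6 sp2, C7 sp2

C1: 3 σ bonds, plus one π bond; 3 regions of electron density → sp2.
C2 — 2 σ bonds, plus two π bonds. Steric number 2, so sp.
C3 has 3 σ bonds, plus one π bond: steric number 3 → sp2.
C4 (3 σ bonds, plus one π bond) has steric number 3: sp2.
C5 carries 3 σ bonds, plus one π bond, giving a steric number of 3, so it is sp2.
C6 carries 3 σ bonds, plus one π bond, giving a steric number of 3, so it is sp2.
C7 carries 3 σ bonds, plus one π bond, giving a steric number of 3, so it is sp2.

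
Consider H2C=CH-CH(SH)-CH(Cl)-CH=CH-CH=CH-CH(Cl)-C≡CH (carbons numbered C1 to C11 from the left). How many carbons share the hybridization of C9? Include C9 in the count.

C9 is sp3 (only σ bonds).
C1: sp2
C2: sp2
C3: sp3 ✓
C4: sp3 ✓
C5: sp2
C6: sp2
C7: sp2
C8: sp2
C9: sp3 ✓
C10: sp
C11: sp
3 carbons are sp3.

3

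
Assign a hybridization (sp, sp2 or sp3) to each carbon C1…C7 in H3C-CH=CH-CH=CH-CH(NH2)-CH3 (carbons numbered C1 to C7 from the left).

C1 sp3, C2 sp2, C3 sp2, C4 sp2, C5 sp2, C6 sp3, C7 sp3

C1 (4 σ bonds) has steric number 4: sp3.
C2 carries 3 σ bonds, plus one π bond, giving a steric number of 3, so it is sp2.
C3 has 3 σ bonds, plus one π bond: steric number 3 → sp2.
C4 carries 3 σ bonds, plus one π bond, giving a steric number of 3, so it is sp2.
C5: 3 σ bonds, plus one π bond — 3 electron domains, sp2.
C6: 4 σ bonds — 4 electron domains, sp3.
C7 (4 σ bonds) has steric number 4: sp3.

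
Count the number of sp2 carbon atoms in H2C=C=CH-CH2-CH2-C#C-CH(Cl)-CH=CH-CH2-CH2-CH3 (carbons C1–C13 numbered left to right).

4

C1: sp2 ✓
C2: sp
C3: sp2 ✓
C4: sp3
C5: sp3
C6: sp
C7: sp
C8: sp3
C9: sp2 ✓
C10: sp2 ✓
C11: sp3
C12: sp3
C13: sp3
C1, C3, C9, C10 → 4 sp2 carbons.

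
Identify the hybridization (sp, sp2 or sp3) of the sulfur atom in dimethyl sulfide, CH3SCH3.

The sulfur atom: 2 σ bonds and 2 lone pairs; 4 regions of electron density → sp3.

sp3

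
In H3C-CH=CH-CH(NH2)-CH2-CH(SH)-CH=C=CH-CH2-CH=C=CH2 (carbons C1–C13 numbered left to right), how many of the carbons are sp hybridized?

C1: sp3
C2: sp2
C3: sp2
C4: sp3
C5: sp3
C6: sp3
C7: sp2
C8: sp ✓
C9: sp2
C10: sp3
C11: sp2
C12: sp ✓
C13: sp2
C8, C12 → 2 sp carbons.

2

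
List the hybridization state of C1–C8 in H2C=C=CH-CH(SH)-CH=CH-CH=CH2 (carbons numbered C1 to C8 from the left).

C1 is sp2: 3 σ bonds, plus one π bond, 3 electron-density regions.
C2 — 2 σ bonds, plus two π bonds. Steric number 2, so sp.
C3 (3 σ bonds, plus one π bond) has steric number 3: sp2.
C4: 4 σ bonds — 4 electron domains, sp3.
C5 (3 σ bonds, plus one π bond) has steric number 3: sp2.
C6: 3 σ bonds, plus one π bond — 3 electron domains, sp2.
C7 has 3 σ bonds, plus one π bond: steric number 3 → sp2.
C8 carries 3 σ bonds, plus one π bond, giving a steric number of 3, so it is sp2.

C1 sp2, C2 sp, C3 sp2, C4 sp3, C5 sp2, C6 sp2, C7 sp2, C8 sp2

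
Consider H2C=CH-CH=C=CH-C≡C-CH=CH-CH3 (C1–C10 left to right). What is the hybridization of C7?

C7: 2 σ bonds, plus two π bonds — 2 electron domains, sp.

sp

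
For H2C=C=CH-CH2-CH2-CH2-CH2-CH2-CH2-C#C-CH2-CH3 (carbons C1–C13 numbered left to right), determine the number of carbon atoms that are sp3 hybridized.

8

C1: sp2
C2: sp
C3: sp2
C4: sp3 ✓
C5: sp3 ✓
C6: sp3 ✓
C7: sp3 ✓
C8: sp3 ✓
C9: sp3 ✓
C10: sp
C11: sp
C12: sp3 ✓
C13: sp3 ✓
C4, C5, C6, C7, C8, C9, C12, C13 → 8 sp3 carbons.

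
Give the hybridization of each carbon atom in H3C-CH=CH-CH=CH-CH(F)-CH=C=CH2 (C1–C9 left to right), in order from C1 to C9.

C1 has 4 σ bonds: steric number 4 → sp3.
C2: 3 σ bonds, plus one π bond; 3 regions of electron density → sp2.
C3 is sp2: 3 σ bonds, plus one π bond, 3 electron-density regions.
C4: 3 σ bonds, plus one π bond — 3 electron domains, sp2.
C5: 3 σ bonds, plus one π bond — 3 electron domains, sp2.
C6 carries 4 σ bonds, giving a steric number of 4, so it is sp3.
C7: 3 σ bonds, plus one π bond; 3 regions of electron density → sp2.
C8 (2 σ bonds, plus two π bonds) has steric number 2: sp.
C9 — 3 σ bonds, plus one π bond. Steric number 3, so sp2.

C1 sp3, C2 sp2, C3 sp2, C4 sp2, C5 sp2, C6 sp3, C7 sp2, C8 sp, C9 sp2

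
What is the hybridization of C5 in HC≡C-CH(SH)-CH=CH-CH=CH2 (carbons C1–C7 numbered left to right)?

sp²

C5 — 3 σ bonds, plus one π bond. Steric number 3, so sp2.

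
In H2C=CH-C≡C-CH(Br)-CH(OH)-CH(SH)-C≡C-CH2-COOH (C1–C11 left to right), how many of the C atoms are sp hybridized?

C1: sp2
C2: sp2
C3: sp ✓
C4: sp ✓
C5: sp3
C6: sp3
C7: sp3
C8: sp ✓
C9: sp ✓
C10: sp3
C11: sp2
C3, C4, C8, C9 → 4 sp carbons.

4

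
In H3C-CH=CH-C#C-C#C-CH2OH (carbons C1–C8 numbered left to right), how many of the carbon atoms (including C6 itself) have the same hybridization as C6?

C6 is sp (two π bonds).
C1: sp3
C2: sp2
C3: sp2
C4: sp ✓
C5: sp ✓
C6: sp ✓
C7: sp ✓
C8: sp3
4 carbons are sp.

4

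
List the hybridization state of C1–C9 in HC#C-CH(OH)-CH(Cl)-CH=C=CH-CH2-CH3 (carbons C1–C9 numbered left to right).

C1 — 2 σ bonds, plus two π bonds. Steric number 2, so sp.
C2 is sp: 2 σ bonds, plus two π bonds, 2 electron-density regions.
C3 is sp3: 4 σ bonds, 4 electron-density regions.
C4 has 4 σ bonds: steric number 4 → sp3.
C5 carries 3 σ bonds, plus one π bond, giving a steric number of 3, so it is sp2.
C6 carries 2 σ bonds, plus two π bonds, giving a steric number of 2, so it is sp.
C7 has 3 σ bonds, plus one π bond: steric number 3 → sp2.
C8: 4 σ bonds — 4 electron domains, sp3.
C9: 4 σ bonds; 4 regions of electron density → sp3.

C1 sp, C2 sp, C3 sp3, C4 sp3, C5 sp2, C6 sp, C7 sp2, C8 sp3, C9 sp3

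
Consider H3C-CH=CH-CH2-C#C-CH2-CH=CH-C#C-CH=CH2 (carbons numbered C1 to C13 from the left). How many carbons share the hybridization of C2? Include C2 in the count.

C2 is sp2 (one π bond).
C1: sp3
C2: sp2 ✓
C3: sp2 ✓
C4: sp3
C5: sp
C6: sp
C7: sp3
C8: sp2 ✓
C9: sp2 ✓
C10: sp
C11: sp
C12: sp2 ✓
C13: sp2 ✓
6 carbons are sp2.

6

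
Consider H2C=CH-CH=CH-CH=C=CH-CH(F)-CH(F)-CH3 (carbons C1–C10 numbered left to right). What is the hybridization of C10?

C10 has 4 σ bonds: steric number 4 → sp3.

sp^3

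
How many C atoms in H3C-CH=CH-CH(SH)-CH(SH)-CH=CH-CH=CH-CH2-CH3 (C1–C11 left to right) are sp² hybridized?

6

C1: sp3
C2: sp2 ✓
C3: sp2 ✓
C4: sp3
C5: sp3
C6: sp2 ✓
C7: sp2 ✓
C8: sp2 ✓
C9: sp2 ✓
C10: sp3
C11: sp3
C2, C3, C6, C7, C8, C9 → 6 sp2 carbons.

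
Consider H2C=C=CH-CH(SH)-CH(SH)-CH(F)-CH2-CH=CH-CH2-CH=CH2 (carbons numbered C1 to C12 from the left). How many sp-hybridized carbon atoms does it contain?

C1: sp2
C2: sp ✓
C3: sp2
C4: sp3
C5: sp3
C6: sp3
C7: sp3
C8: sp2
C9: sp2
C10: sp3
C11: sp2
C12: sp2
C2 → 1 sp carbon.

1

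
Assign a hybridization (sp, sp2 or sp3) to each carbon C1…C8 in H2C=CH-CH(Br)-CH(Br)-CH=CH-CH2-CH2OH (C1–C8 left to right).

C1 is sp2: 3 σ bonds, plus one π bond, 3 electron-density regions.
C2 (3 σ bonds, plus one π bond) has steric number 3: sp2.
C3 has 4 σ bonds: steric number 4 → sp3.
C4 has 4 σ bonds: steric number 4 → sp3.
C5 (3 σ bonds, plus one π bond) has steric number 3: sp2.
C6 (3 σ bonds, plus one π bond) has steric number 3: sp2.
C7 is sp3: 4 σ bonds, 4 electron-density regions.
C8 — 4 σ bonds. Steric number 4, so sp3.

C1 sp2, C2 sp2, C3 sp3, C4 sp3, C5 sp2, C6 sp2, C7 sp3, C8 sp3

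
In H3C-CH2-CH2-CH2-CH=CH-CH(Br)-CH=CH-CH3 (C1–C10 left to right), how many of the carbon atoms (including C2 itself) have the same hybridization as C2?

6

C2 is sp3 (only σ bonds).
C1: sp3 ✓
C2: sp3 ✓
C3: sp3 ✓
C4: sp3 ✓
C5: sp2
C6: sp2
C7: sp3 ✓
C8: sp2
C9: sp2
C10: sp3 ✓
6 carbons are sp3.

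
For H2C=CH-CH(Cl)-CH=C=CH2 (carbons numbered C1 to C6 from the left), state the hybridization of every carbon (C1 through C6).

C1 carries 3 σ bonds, plus one π bond, giving a steric number of 3, so it is sp2.
C2 has 3 σ bonds, plus one π bond: steric number 3 → sp2.
C3 (4 σ bonds) has steric number 4: sp3.
C4 — 3 σ bonds, plus one π bond. Steric number 3, so sp2.
C5 is sp: 2 σ bonds, plus two π bonds, 2 electron-density regions.
C6 carries 3 σ bonds, plus one π bond, giving a steric number of 3, so it is sp2.

C1 sp2, C2 sp2, C3 sp3, C4 sp2, C5 sp, C6 sp2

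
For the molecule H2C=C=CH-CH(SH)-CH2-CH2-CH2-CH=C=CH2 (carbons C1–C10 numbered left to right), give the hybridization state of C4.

C4 (4 σ bonds) has steric number 4: sp3.

sp³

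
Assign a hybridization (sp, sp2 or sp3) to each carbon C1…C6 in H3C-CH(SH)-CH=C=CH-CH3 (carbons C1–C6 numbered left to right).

C1 sp3, C2 sp3, C3 sp2, C4 sp, C5 sp2, C6 sp3

C1 is sp3: 4 σ bonds, 4 electron-density regions.
C2: 4 σ bonds; 4 regions of electron density → sp3.
C3 carries 3 σ bonds, plus one π bond, giving a steric number of 3, so it is sp2.
C4 is sp: 2 σ bonds, plus two π bonds, 2 electron-density regions.
C5 is sp2: 3 σ bonds, plus one π bond, 3 electron-density regions.
C6 — 4 σ bonds. Steric number 4, so sp3.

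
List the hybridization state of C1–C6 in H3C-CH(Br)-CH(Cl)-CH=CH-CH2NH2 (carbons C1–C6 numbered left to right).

C1 has 4 σ bonds: steric number 4 → sp3.
C2 has 4 σ bonds: steric number 4 → sp3.
C3 is sp3: 4 σ bonds, 4 electron-density regions.
C4 is sp2: 3 σ bonds, plus one π bond, 3 electron-density regions.
C5 — 3 σ bonds, plus one π bond. Steric number 3, so sp2.
C6 has 4 σ bonds: steric number 4 → sp3.

C1 sp3, C2 sp3, C3 sp3, C4 sp2, C5 sp2, C6 sp3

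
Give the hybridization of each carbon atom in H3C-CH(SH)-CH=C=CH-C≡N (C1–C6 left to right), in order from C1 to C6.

C1 is sp3: 4 σ bonds, 4 electron-density regions.
C2 is sp3: 4 σ bonds, 4 electron-density regions.
C3 has 3 σ bonds, plus one π bond: steric number 3 → sp2.
C4 carries 2 σ bonds, plus two π bonds, giving a steric number of 2, so it is sp.
C5: 3 σ bonds, plus one π bond — 3 electron domains, sp2.
C6 has 2 σ bonds, plus two π bonds: steric number 2 → sp.

C1 sp3, C2 sp3, C3 sp2, C4 sp, C5 sp2, C6 sp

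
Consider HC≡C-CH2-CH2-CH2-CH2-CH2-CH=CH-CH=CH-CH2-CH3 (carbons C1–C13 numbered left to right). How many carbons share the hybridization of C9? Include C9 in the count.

4

C9 is sp2 (one π bond).
C1: sp
C2: sp
C3: sp3
C4: sp3
C5: sp3
C6: sp3
C7: sp3
C8: sp2 ✓
C9: sp2 ✓
C10: sp2 ✓
C11: sp2 ✓
C12: sp3
C13: sp3
4 carbons are sp2.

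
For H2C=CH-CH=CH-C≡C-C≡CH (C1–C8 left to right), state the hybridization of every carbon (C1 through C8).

C1 sp2, C2 sp2, C3 sp2, C4 sp2, C5 sp, C6 sp, C7 sp, C8 sp

C1: 3 σ bonds, plus one π bond; 3 regions of electron density → sp2.
C2 is sp2: 3 σ bonds, plus one π bond, 3 electron-density regions.
C3 — 3 σ bonds, plus one π bond. Steric number 3, so sp2.
C4 — 3 σ bonds, plus one π bond. Steric number 3, so sp2.
C5 has 2 σ bonds, plus two π bonds: steric number 2 → sp.
C6 — 2 σ bonds, plus two π bonds. Steric number 2, so sp.
C7 is sp: 2 σ bonds, plus two π bonds, 2 electron-density regions.
C8 has 2 σ bonds, plus two π bonds: steric number 2 → sp.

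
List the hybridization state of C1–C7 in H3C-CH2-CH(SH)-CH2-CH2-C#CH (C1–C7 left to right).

C1 sp3, C2 sp3, C3 sp3, C4 sp3, C5 sp3, C6 sp, C7 sp

C1 (4 σ bonds) has steric number 4: sp3.
C2 carries 4 σ bonds, giving a steric number of 4, so it is sp3.
C3 is sp3: 4 σ bonds, 4 electron-density regions.
C4 (4 σ bonds) has steric number 4: sp3.
C5 carries 4 σ bonds, giving a steric number of 4, so it is sp3.
C6 (2 σ bonds, plus two π bonds) has steric number 2: sp.
C7 — 2 σ bonds, plus two π bonds. Steric number 2, so sp.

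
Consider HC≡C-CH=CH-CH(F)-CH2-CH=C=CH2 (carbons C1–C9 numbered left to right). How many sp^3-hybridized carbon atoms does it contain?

C1: sp
C2: sp
C3: sp2
C4: sp2
C5: sp3 ✓
C6: sp3 ✓
C7: sp2
C8: sp
C9: sp2
C5, C6 → 2 sp3 carbons.

2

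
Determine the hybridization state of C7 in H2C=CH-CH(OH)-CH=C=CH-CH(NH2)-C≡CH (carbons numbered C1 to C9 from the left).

sp³

C7 — 4 σ bonds. Steric number 4, so sp3.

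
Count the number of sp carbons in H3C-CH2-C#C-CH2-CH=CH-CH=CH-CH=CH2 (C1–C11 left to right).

2

C1: sp3
C2: sp3
C3: sp ✓
C4: sp ✓
C5: sp3
C6: sp2
C7: sp2
C8: sp2
C9: sp2
C10: sp2
C11: sp2
C3, C4 → 2 sp carbons.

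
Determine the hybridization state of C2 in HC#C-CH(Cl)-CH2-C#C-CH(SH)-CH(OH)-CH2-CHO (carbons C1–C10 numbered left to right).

sp

C2: 2 σ bonds, plus two π bonds — 2 electron domains, sp.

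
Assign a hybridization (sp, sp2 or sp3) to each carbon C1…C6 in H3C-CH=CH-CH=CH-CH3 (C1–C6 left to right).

C1 carries 4 σ bonds, giving a steric number of 4, so it is sp3.
C2 is sp2: 3 σ bonds, plus one π bond, 3 electron-density regions.
C3 carries 3 σ bonds, plus one π bond, giving a steric number of 3, so it is sp2.
C4 (3 σ bonds, plus one π bond) has steric number 3: sp2.
C5 (3 σ bonds, plus one π bond) has steric number 3: sp2.
C6: 4 σ bonds; 4 regions of electron density → sp3.

C1 sp3, C2 sp2, C3 sp2, C4 sp2, C5 sp2, C6 sp3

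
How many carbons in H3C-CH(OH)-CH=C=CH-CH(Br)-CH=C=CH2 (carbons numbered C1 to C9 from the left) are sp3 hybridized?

3

C1: sp3 ✓
C2: sp3 ✓
C3: sp2
C4: sp
C5: sp2
C6: sp3 ✓
C7: sp2
C8: sp
C9: sp2
C1, C2, C6 → 3 sp3 carbons.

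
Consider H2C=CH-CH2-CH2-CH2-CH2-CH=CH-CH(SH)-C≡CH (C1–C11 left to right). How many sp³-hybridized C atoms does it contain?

5

C1: sp2
C2: sp2
C3: sp3 ✓
C4: sp3 ✓
C5: sp3 ✓
C6: sp3 ✓
C7: sp2
C8: sp2
C9: sp3 ✓
C10: sp
C11: sp
C3, C4, C5, C6, C9 → 5 sp3 carbons.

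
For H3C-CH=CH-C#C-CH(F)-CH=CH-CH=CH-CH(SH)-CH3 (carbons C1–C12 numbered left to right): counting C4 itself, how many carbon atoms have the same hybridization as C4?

2

C4 is sp (two π bonds).
C1: sp3
C2: sp2
C3: sp2
C4: sp ✓
C5: sp ✓
C6: sp3
C7: sp2
C8: sp2
C9: sp2
C10: sp2
C11: sp3
C12: sp3
2 carbons are sp.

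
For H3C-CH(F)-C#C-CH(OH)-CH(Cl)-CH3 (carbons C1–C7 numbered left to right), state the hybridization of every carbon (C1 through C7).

C1: 4 σ bonds; 4 regions of electron density → sp3.
C2 (4 σ bonds) has steric number 4: sp3.
C3 (2 σ bonds, plus two π bonds) has steric number 2: sp.
C4 carries 2 σ bonds, plus two π bonds, giving a steric number of 2, so it is sp.
C5 (4 σ bonds) has steric number 4: sp3.
C6 (4 σ bonds) has steric number 4: sp3.
C7: 4 σ bonds; 4 regions of electron density → sp3.

C1 sp3, C2 sp3, C3 sp, C4 sp, C5 sp3, C6 sp3, C7 sp3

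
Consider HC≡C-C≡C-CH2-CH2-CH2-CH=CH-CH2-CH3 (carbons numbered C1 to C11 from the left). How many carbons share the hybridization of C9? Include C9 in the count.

2

C9 is sp2 (one π bond).
C1: sp
C2: sp
C3: sp
C4: sp
C5: sp3
C6: sp3
C7: sp3
C8: sp2 ✓
C9: sp2 ✓
C10: sp3
C11: sp3
2 carbons are sp2.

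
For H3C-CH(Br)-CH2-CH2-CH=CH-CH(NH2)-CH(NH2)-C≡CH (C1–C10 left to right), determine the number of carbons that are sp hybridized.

C1: sp3
C2: sp3
C3: sp3
C4: sp3
C5: sp2
C6: sp2
C7: sp3
C8: sp3
C9: sp ✓
C10: sp ✓
C9, C10 → 2 sp carbons.

2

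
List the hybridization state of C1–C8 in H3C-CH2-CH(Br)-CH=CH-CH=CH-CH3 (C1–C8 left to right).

C1 sp3, C2 sp3, C3 sp3, C4 sp2, C5 sp2, C6 sp2, C7 sp2, C8 sp3

C1 (4 σ bonds) has steric number 4: sp3.
C2 — 4 σ bonds. Steric number 4, so sp3.
C3: 4 σ bonds — 4 electron domains, sp3.
C4 has 3 σ bonds, plus one π bond: steric number 3 → sp2.
C5 — 3 σ bonds, plus one π bond. Steric number 3, so sp2.
C6 — 3 σ bonds, plus one π bond. Steric number 3, so sp2.
C7: 3 σ bonds, plus one π bond; 3 regions of electron density → sp2.
C8 is sp3: 4 σ bonds, 4 electron-density regions.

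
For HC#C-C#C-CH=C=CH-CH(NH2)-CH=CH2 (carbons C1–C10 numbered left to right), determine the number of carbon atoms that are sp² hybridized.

C1: sp
C2: sp
C3: sp
C4: sp
C5: sp2 ✓
C6: sp
C7: sp2 ✓
C8: sp3
C9: sp2 ✓
C10: sp2 ✓
C5, C7, C9, C10 → 4 sp2 carbons.

4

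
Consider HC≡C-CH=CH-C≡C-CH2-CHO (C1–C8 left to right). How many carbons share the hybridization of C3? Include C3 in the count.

C3 is sp2 (one π bond).
C1: sp
C2: sp
C3: sp2 ✓
C4: sp2 ✓
C5: sp
C6: sp
C7: sp3
C8: sp2 ✓
3 carbons are sp2.

3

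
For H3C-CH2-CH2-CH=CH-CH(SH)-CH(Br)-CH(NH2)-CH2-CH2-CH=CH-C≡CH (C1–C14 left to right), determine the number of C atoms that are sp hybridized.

C1: sp3
C2: sp3
C3: sp3
C4: sp2
C5: sp2
C6: sp3
C7: sp3
C8: sp3
C9: sp3
C10: sp3
C11: sp2
C12: sp2
C13: sp ✓
C14: sp ✓
C13, C14 → 2 sp carbons.

2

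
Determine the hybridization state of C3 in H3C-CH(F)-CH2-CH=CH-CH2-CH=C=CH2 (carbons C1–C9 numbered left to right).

sp3

C3 (4 σ bonds) has steric number 4: sp3.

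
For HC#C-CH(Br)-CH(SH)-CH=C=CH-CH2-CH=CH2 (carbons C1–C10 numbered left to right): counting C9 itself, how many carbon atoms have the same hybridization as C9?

C9 is sp2 (one π bond).
C1: sp
C2: sp
C3: sp3
C4: sp3
C5: sp2 ✓
C6: sp
C7: sp2 ✓
C8: sp3
C9: sp2 ✓
C10: sp2 ✓
4 carbons are sp2.

4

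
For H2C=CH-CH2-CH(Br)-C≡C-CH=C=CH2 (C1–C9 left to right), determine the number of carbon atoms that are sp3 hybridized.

2

C1: sp2
C2: sp2
C3: sp3 ✓
C4: sp3 ✓
C5: sp
C6: sp
C7: sp2
C8: sp
C9: sp2
C3, C4 → 2 sp3 carbons.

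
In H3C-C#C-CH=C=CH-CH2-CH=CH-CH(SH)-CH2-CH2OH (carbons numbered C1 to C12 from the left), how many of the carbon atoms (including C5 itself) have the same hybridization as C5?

3

C5 is sp (two π bonds).
C1: sp3
C2: sp ✓
C3: sp ✓
C4: sp2
C5: sp ✓
C6: sp2
C7: sp3
C8: sp2
C9: sp2
C10: sp3
C11: sp3
C12: sp3
3 carbons are sp.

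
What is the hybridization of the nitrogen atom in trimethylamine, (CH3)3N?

The nitrogen atom carries 3 σ bonds and 1 lone pair, giving a steric number of 4, so it is sp3.

sp3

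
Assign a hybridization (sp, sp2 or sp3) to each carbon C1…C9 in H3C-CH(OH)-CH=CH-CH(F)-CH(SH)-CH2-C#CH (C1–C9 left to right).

C1 sp3, C2 sp3, C3 sp2, C4 sp2, C5 sp3, C6 sp3, C7 sp3, C8 sp, C9 sp

C1 has 4 σ bonds: steric number 4 → sp3.
C2 is sp3: 4 σ bonds, 4 electron-density regions.
C3 is sp2: 3 σ bonds, plus one π bond, 3 electron-density regions.
C4: 3 σ bonds, plus one π bond — 3 electron domains, sp2.
C5 carries 4 σ bonds, giving a steric number of 4, so it is sp3.
C6: 4 σ bonds — 4 electron domains, sp3.
C7: 4 σ bonds — 4 electron domains, sp3.
C8 — 2 σ bonds, plus two π bonds. Steric number 2, so sp.
C9: 2 σ bonds, plus two π bonds — 2 electron domains, sp.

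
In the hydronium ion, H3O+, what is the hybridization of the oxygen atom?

sp3

Three σ bonds + one lone pair = steric number 4 → sp3.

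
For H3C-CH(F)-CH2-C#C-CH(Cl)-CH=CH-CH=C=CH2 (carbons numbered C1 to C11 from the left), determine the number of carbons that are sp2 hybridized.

4

C1: sp3
C2: sp3
C3: sp3
C4: sp
C5: sp
C6: sp3
C7: sp2 ✓
C8: sp2 ✓
C9: sp2 ✓
C10: sp
C11: sp2 ✓
C7, C8, C9, C11 → 4 sp2 carbons.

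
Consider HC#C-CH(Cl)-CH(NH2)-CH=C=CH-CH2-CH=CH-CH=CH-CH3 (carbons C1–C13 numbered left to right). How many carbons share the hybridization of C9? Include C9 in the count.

6

C9 is sp2 (one π bond).
C1: sp
C2: sp
C3: sp3
C4: sp3
C5: sp2 ✓
C6: sp
C7: sp2 ✓
C8: sp3
C9: sp2 ✓
C10: sp2 ✓
C11: sp2 ✓
C12: sp2 ✓
C13: sp3
6 carbons are sp2.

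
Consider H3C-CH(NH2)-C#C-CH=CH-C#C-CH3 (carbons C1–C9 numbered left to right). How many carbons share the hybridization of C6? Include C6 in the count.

C6 is sp2 (one π bond).
C1: sp3
C2: sp3
C3: sp
C4: sp
C5: sp2 ✓
C6: sp2 ✓
C7: sp
C8: sp
C9: sp3
2 carbons are sp2.

2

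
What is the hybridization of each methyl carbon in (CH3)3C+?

Each methyl carbon: 4 σ bonds — 4 electron domains, sp3.

sp3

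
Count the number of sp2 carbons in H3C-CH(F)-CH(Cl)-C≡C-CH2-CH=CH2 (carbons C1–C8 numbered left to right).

2

C1: sp3
C2: sp3
C3: sp3
C4: sp
C5: sp
C6: sp3
C7: sp2 ✓
C8: sp2 ✓
C7, C8 → 2 sp2 carbons.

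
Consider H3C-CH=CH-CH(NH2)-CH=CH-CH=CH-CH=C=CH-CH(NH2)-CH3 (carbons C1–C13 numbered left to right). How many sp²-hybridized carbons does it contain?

C1: sp3
C2: sp2 ✓
C3: sp2 ✓
C4: sp3
C5: sp2 ✓
C6: sp2 ✓
C7: sp2 ✓
C8: sp2 ✓
C9: sp2 ✓
C10: sp
C11: sp2 ✓
C12: sp3
C13: sp3
C2, C3, C5, C6, C7, C8, C9, C11 → 8 sp2 carbons.

8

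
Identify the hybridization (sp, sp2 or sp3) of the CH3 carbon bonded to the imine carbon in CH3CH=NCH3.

The CH3 carbon bonded to the imine carbon: 4 σ bonds; 4 regions of electron density → sp3.

sp3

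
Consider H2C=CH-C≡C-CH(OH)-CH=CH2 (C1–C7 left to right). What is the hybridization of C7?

sp^2

C7 (3 σ bonds, plus one π bond) has steric number 3: sp2.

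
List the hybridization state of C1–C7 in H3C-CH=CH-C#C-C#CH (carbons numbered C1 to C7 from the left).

C1 sp3, C2 sp2, C3 sp2, C4 sp, C5 sp, C6 sp, C7 sp

C1 is sp3: 4 σ bonds, 4 electron-density regions.
C2: 3 σ bonds, plus one π bond — 3 electron domains, sp2.
C3: 3 σ bonds, plus one π bond; 3 regions of electron density → sp2.
C4: 2 σ bonds, plus two π bonds; 2 regions of electron density → sp.
C5 is sp: 2 σ bonds, plus two π bonds, 2 electron-density regions.
C6 carries 2 σ bonds, plus two π bonds, giving a steric number of 2, so it is sp.
C7 — 2 σ bonds, plus two π bonds. Steric number 2, so sp.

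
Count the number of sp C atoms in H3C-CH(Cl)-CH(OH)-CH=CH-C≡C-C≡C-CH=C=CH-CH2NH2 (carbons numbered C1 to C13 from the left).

5

C1: sp3
C2: sp3
C3: sp3
C4: sp2
C5: sp2
C6: sp ✓
C7: sp ✓
C8: sp ✓
C9: sp ✓
C10: sp2
C11: sp ✓
C12: sp2
C13: sp3
C6, C7, C8, C9, C11 → 5 sp carbons.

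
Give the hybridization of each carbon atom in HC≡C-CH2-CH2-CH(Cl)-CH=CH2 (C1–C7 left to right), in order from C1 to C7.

C1 sp, C2 sp, C3 sp3, C4 sp3, C5 sp3, C6 sp2, C7 sp2

C1 — 2 σ bonds, plus two π bonds. Steric number 2, so sp.
C2 — 2 σ bonds, plus two π bonds. Steric number 2, so sp.
C3 carries 4 σ bonds, giving a steric number of 4, so it is sp3.
C4: 4 σ bonds — 4 electron domains, sp3.
C5 carries 4 σ bonds, giving a steric number of 4, so it is sp3.
C6 carries 3 σ bonds, plus one π bond, giving a steric number of 3, so it is sp2.
C7: 3 σ bonds, plus one π bond — 3 electron domains, sp2.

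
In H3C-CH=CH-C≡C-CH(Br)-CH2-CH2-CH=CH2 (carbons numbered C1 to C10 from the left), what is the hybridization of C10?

C10 — 3 σ bonds, plus one π bond. Steric number 3, so sp2.

sp²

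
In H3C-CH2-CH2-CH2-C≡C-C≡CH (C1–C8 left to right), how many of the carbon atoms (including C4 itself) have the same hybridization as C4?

C4 is sp3 (only σ bonds).
C1: sp3 ✓
C2: sp3 ✓
C3: sp3 ✓
C4: sp3 ✓
C5: sp
C6: sp
C7: sp
C8: sp
4 carbons are sp3.

4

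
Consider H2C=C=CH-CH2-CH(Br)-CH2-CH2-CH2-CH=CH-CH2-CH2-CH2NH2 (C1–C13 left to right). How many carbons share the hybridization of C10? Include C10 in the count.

C10 is sp2 (one π bond).
C1: sp2 ✓
C2: sp
C3: sp2 ✓
C4: sp3
C5: sp3
C6: sp3
C7: sp3
C8: sp3
C9: sp2 ✓
C10: sp2 ✓
C11: sp3
C12: sp3
C13: sp3
4 carbons are sp2.

4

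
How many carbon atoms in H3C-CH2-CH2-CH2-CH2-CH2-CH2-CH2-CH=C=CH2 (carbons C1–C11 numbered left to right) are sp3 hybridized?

8

C1: sp3 ✓
C2: sp3 ✓
C3: sp3 ✓
C4: sp3 ✓
C5: sp3 ✓
C6: sp3 ✓
C7: sp3 ✓
C8: sp3 ✓
C9: sp2
C10: sp
C11: sp2
C1, C2, C3, C4, C5, C6, C7, C8 → 8 sp3 carbons.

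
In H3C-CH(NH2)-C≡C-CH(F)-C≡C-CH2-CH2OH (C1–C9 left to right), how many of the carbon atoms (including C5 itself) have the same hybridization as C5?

C5 is sp3 (only σ bonds).
C1: sp3 ✓
C2: sp3 ✓
C3: sp
C4: sp
C5: sp3 ✓
C6: sp
C7: sp
C8: sp3 ✓
C9: sp3 ✓
5 carbons are sp3.

5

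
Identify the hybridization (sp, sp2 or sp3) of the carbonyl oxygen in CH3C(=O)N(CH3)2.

The carbonyl oxygen: 1 σ bond and 2 lone pairs, plus one π bond — 3 electron domains, sp2.

sp2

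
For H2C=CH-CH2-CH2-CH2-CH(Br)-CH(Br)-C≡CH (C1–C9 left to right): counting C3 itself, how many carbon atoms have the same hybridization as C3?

5

C3 is sp3 (only σ bonds).
C1: sp2
C2: sp2
C3: sp3 ✓
C4: sp3 ✓
C5: sp3 ✓
C6: sp3 ✓
C7: sp3 ✓
C8: sp
C9: sp
5 carbons are sp3.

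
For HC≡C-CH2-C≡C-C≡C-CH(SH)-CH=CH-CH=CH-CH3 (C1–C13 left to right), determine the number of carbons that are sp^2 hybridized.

4

C1: sp
C2: sp
C3: sp3
C4: sp
C5: sp
C6: sp
C7: sp
C8: sp3
C9: sp2 ✓
C10: sp2 ✓
C11: sp2 ✓
C12: sp2 ✓
C13: sp3
C9, C10, C11, C12 → 4 sp2 carbons.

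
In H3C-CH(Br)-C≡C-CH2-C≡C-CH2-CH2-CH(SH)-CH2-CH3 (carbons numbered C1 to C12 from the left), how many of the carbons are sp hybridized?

4

C1: sp3
C2: sp3
C3: sp ✓
C4: sp ✓
C5: sp3
C6: sp ✓
C7: sp ✓
C8: sp3
C9: sp3
C10: sp3
C11: sp3
C12: sp3
C3, C4, C6, C7 → 4 sp carbons.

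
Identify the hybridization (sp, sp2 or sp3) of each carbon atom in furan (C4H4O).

sp^2

Each carbon atom carries 3 σ bonds, plus one π bond, giving a steric number of 3, so it is sp2.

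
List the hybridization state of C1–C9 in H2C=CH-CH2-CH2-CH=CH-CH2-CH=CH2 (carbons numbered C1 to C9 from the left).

C1: 3 σ bonds, plus one π bond — 3 electron domains, sp2.
C2: 3 σ bonds, plus one π bond — 3 electron domains, sp2.
C3 is sp3: 4 σ bonds, 4 electron-density regions.
C4 has 4 σ bonds: steric number 4 → sp3.
C5 — 3 σ bonds, plus one π bond. Steric number 3, so sp2.
C6 has 3 σ bonds, plus one π bond: steric number 3 → sp2.
C7 — 4 σ bonds. Steric number 4, so sp3.
C8: 3 σ bonds, plus one π bond; 3 regions of electron density → sp2.
C9 (3 σ bonds, plus one π bond) has steric number 3: sp2.

C1 sp2, C2 sp2, C3 sp3, C4 sp3, C5 sp2, C6 sp2, C7 sp3, C8 sp2, C9 sp2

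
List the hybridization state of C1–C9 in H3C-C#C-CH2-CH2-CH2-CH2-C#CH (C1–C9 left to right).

C1 carries 4 σ bonds, giving a steric number of 4, so it is sp3.
C2 (2 σ bonds, plus two π bonds) has steric number 2: sp.
C3: 2 σ bonds, plus two π bonds; 2 regions of electron density → sp.
C4: 4 σ bonds; 4 regions of electron density → sp3.
C5 — 4 σ bonds. Steric number 4, so sp3.
C6: 4 σ bonds; 4 regions of electron density → sp3.
C7 — 4 σ bonds. Steric number 4, so sp3.
C8: 2 σ bonds, plus two π bonds — 2 electron domains, sp.
C9: 2 σ bonds, plus two π bonds — 2 electron domains, sp.

C1 sp3, C2 sp, C3 sp, C4 sp3, C5 sp3, C6 sp3, C7 sp3, C8 sp, C9 sp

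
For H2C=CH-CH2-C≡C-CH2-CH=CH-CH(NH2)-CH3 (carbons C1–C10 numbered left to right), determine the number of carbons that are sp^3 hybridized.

4

C1: sp2
C2: sp2
C3: sp3 ✓
C4: sp
C5: sp
C6: sp3 ✓
C7: sp2
C8: sp2
C9: sp3 ✓
C10: sp3 ✓
C3, C6, C9, C10 → 4 sp3 carbons.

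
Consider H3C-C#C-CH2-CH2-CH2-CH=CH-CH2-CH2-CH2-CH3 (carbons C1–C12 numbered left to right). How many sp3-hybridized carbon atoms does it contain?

8

C1: sp3 ✓
C2: sp
C3: sp
C4: sp3 ✓
C5: sp3 ✓
C6: sp3 ✓
C7: sp2
C8: sp2
C9: sp3 ✓
C10: sp3 ✓
C11: sp3 ✓
C12: sp3 ✓
C1, C4, C5, C6, C9, C10, C11, C12 → 8 sp3 carbons.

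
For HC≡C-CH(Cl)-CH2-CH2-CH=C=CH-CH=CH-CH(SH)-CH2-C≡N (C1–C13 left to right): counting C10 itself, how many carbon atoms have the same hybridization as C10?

C10 is sp2 (one π bond).
C1: sp
C2: sp
C3: sp3
C4: sp3
C5: sp3
C6: sp2 ✓
C7: sp
C8: sp2 ✓
C9: sp2 ✓
C10: sp2 ✓
C11: sp3
C12: sp3
C13: sp
4 carbons are sp2.

4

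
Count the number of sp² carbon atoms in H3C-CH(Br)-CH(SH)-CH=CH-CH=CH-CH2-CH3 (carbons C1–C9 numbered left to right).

C1: sp3
C2: sp3
C3: sp3
C4: sp2 ✓
C5: sp2 ✓
C6: sp2 ✓
C7: sp2 ✓
C8: sp3
C9: sp3
C4, C5, C6, C7 → 4 sp2 carbons.

4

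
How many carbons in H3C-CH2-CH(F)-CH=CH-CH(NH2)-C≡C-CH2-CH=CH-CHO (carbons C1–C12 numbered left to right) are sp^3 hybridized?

5

C1: sp3 ✓
C2: sp3 ✓
C3: sp3 ✓
C4: sp2
C5: sp2
C6: sp3 ✓
C7: sp
C8: sp
C9: sp3 ✓
C10: sp2
C11: sp2
C12: sp2
C1, C2, C3, C6, C9 → 5 sp3 carbons.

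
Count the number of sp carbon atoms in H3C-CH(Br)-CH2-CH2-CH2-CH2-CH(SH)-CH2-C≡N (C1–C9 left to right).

C1: sp3
C2: sp3
C3: sp3
C4: sp3
C5: sp3
C6: sp3
C7: sp3
C8: sp3
C9: sp ✓
C9 → 1 sp carbon.

1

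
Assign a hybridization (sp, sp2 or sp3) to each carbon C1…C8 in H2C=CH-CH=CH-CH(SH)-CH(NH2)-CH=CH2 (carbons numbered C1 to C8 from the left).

C1 sp2, C2 sp2, C3 sp2, C4 sp2, C5 sp3, C6 sp3, C7 sp2, C8 sp2

C1 carries 3 σ bonds, plus one π bond, giving a steric number of 3, so it is sp2.
C2: 3 σ bonds, plus one π bond; 3 regions of electron density → sp2.
C3: 3 σ bonds, plus one π bond; 3 regions of electron density → sp2.
C4 has 3 σ bonds, plus one π bond: steric number 3 → sp2.
C5: 4 σ bonds; 4 regions of electron density → sp3.
C6: 4 σ bonds — 4 electron domains, sp3.
C7 has 3 σ bonds, plus one π bond: steric number 3 → sp2.
C8 is sp2: 3 σ bonds, plus one π bond, 3 electron-density regions.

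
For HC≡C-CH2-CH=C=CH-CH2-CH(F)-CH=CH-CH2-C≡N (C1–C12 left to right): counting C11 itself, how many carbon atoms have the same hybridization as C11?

C11 is sp3 (only σ bonds).
C1: sp
C2: sp
C3: sp3 ✓
C4: sp2
C5: sp
C6: sp2
C7: sp3 ✓
C8: sp3 ✓
C9: sp2
C10: sp2
C11: sp3 ✓
C12: sp
4 carbons are sp3.

4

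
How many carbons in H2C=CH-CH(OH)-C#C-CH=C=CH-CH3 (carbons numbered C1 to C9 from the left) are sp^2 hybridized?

4

C1: sp2 ✓
C2: sp2 ✓
C3: sp3
C4: sp
C5: sp
C6: sp2 ✓
C7: sp
C8: sp2 ✓
C9: sp3
C1, C2, C6, C8 → 4 sp2 carbons.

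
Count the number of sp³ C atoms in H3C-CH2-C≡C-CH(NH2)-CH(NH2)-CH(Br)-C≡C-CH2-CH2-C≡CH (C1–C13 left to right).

7

C1: sp3 ✓
C2: sp3 ✓
C3: sp
C4: sp
C5: sp3 ✓
C6: sp3 ✓
C7: sp3 ✓
C8: sp
C9: sp
C10: sp3 ✓
C11: sp3 ✓
C12: sp
C13: sp
C1, C2, C5, C6, C7, C10, C11 → 7 sp3 carbons.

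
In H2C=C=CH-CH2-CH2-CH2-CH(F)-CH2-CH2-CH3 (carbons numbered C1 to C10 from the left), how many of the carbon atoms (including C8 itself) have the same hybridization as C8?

C8 is sp3 (only σ bonds).
C1: sp2
C2: sp
C3: sp2
C4: sp3 ✓
C5: sp3 ✓
C6: sp3 ✓
C7: sp3 ✓
C8: sp3 ✓
C9: sp3 ✓
C10: sp3 ✓
7 carbons are sp3.

7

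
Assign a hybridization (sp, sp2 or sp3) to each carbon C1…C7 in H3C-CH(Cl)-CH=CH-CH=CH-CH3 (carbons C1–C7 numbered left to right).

C1 sp3, C2 sp3, C3 sp2, C4 sp2, C5 sp2, C6 sp2, C7 sp3

C1 (4 σ bonds) has steric number 4: sp3.
C2 is sp3: 4 σ bonds, 4 electron-density regions.
C3 — 3 σ bonds, plus one π bond. Steric number 3, so sp2.
C4 is sp2: 3 σ bonds, plus one π bond, 3 electron-density regions.
C5: 3 σ bonds, plus one π bond — 3 electron domains, sp2.
C6 is sp2: 3 σ bonds, plus one π bond, 3 electron-density regions.
C7: 4 σ bonds — 4 electron domains, sp3.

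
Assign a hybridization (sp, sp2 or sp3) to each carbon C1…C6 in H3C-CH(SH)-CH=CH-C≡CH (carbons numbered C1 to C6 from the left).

C1: 4 σ bonds; 4 regions of electron density → sp3.
C2 (4 σ bonds) has steric number 4: sp3.
C3 has 3 σ bonds, plus one π bond: steric number 3 → sp2.
C4 (3 σ bonds, plus one π bond) has steric number 3: sp2.
C5 is sp: 2 σ bonds, plus two π bonds, 2 electron-density regions.
C6: 2 σ bonds, plus two π bonds; 2 regions of electron density → sp.

C1 sp3, C2 sp3, C3 sp2, C4 sp2, C5 sp, C6 sp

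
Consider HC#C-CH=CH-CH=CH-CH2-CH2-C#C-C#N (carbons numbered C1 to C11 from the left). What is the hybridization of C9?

C9 carries 2 σ bonds, plus two π bonds, giving a steric number of 2, so it is sp.

sp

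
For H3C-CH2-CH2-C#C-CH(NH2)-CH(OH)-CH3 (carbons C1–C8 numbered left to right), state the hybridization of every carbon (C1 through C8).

C1 sp3, C2 sp3, C3 sp3, C4 sp, C5 sp, C6 sp3, C7 sp3, C8 sp3

C1 is sp3: 4 σ bonds, 4 electron-density regions.
C2 (4 σ bonds) has steric number 4: sp3.
C3 has 4 σ bonds: steric number 4 → sp3.
C4 — 2 σ bonds, plus two π bonds. Steric number 2, so sp.
C5 carries 2 σ bonds, plus two π bonds, giving a steric number of 2, so it is sp.
C6: 4 σ bonds — 4 electron domains, sp3.
C7: 4 σ bonds; 4 regions of electron density → sp3.
C8 (4 σ bonds) has steric number 4: sp3.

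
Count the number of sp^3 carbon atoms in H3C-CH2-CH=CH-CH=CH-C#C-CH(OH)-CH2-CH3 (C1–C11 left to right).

5

C1: sp3 ✓
C2: sp3 ✓
C3: sp2
C4: sp2
C5: sp2
C6: sp2
C7: sp
C8: sp
C9: sp3 ✓
C10: sp3 ✓
C11: sp3 ✓
C1, C2, C9, C10, C11 → 5 sp3 carbons.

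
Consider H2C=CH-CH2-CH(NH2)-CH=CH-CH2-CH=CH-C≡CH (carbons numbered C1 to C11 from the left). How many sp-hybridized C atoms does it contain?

C1: sp2
C2: sp2
C3: sp3
C4: sp3
C5: sp2
C6: sp2
C7: sp3
C8: sp2
C9: sp2
C10: sp ✓
C11: sp ✓
C10, C11 → 2 sp carbons.

2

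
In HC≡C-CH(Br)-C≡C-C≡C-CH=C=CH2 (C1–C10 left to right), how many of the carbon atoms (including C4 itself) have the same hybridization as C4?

C4 is sp (two π bonds).
C1: sp ✓
C2: sp ✓
C3: sp3
C4: sp ✓
C5: sp ✓
C6: sp ✓
C7: sp ✓
C8: sp2
C9: sp ✓
C10: sp2
7 carbons are sp.

7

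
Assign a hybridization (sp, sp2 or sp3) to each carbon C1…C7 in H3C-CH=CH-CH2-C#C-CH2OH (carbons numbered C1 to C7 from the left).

C1 sp3, C2 sp2, C3 sp2, C4 sp3, C5 sp, C6 sp, C7 sp3

C1 (4 σ bonds) has steric number 4: sp3.
C2 — 3 σ bonds, plus one π bond. Steric number 3, so sp2.
C3 (3 σ bonds, plus one π bond) has steric number 3: sp2.
C4 (4 σ bonds) has steric number 4: sp3.
C5 is sp: 2 σ bonds, plus two π bonds, 2 electron-density regions.
C6: 2 σ bonds, plus two π bonds — 2 electron domains, sp.
C7 is sp3: 4 σ bonds, 4 electron-density regions.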